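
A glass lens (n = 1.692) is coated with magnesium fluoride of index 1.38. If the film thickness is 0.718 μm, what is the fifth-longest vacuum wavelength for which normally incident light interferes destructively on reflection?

440 nm

Ray reflecting at the top interface goes from n = 1.0 toward n = 1.38: a half-wave phase shift.
At the lower boundary (n = 1.38 to n = 1.692) the reflected ray undergoes a half-wave phase shift.
The two reflections carry the same phase change, so no net offset.
With no net inversion, destructive interference in reflection requires 2 n t = (m + ½) λ.
λ = 2 n t / (m + ½). The fifth-longest wavelength is m = 4: λ = 2 × 1.38 × 718 / 4.50 = 440 nm.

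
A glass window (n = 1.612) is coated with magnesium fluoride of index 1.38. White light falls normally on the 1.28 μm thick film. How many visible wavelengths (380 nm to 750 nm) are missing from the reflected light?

4

Top surface (1.0 → 1.38): reflection off a higher-index medium gives a half-wave phase shift.
Ray reflecting at the bottom interface goes from n = 1.38 toward n = 1.612: a half-wave phase shift.
The two reflections carry the same phase change, so no net offset.
So the condition for destructive reflection is 2 n t = (m + ½) λ.
λ = 2 n t / (m + ½) = 3533 / (m + ½) nm.
m=4: 785 nm (IR); m=5: 642 nm (visible); m=6: 544 nm (visible); m=7: 471 nm (visible); m=8: 416 nm (visible); m=9: 372 nm (UV).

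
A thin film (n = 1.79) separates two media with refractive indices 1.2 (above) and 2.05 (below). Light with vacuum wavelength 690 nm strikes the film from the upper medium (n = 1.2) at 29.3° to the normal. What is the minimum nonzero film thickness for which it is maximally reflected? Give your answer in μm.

0.204 μm

Top surface (1.2 → 1.79): reflection off a higher-index medium gives a half-wave phase shift.
At the lower boundary (n = 1.79 to n = 2.05) the reflected ray undergoes a half-wave phase shift.
Net: no relative phase inversion (both shifts match).
With no net inversion, constructive interference in reflection requires 2 n t cos θ_r = m λ.
Snell's law: 1.2 sin 29.3° = 1.79 sin θ_r → sin θ_r = 0.328, cos θ_r = 0.945.
Minimum nonzero at m = 1: t = λ / (2 n cos θ_r) = 690 / (2 × 1.79 × 0.945) = 204 nm.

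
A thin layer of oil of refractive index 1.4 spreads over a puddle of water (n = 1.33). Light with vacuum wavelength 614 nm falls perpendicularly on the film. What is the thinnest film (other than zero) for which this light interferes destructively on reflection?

219 nm

Top surface (1.0 → 1.4): reflection off a higher-index medium gives a half-wave phase shift.
Ray reflecting at the bottom interface goes from n = 1.4 toward n = 1.33: no phase shift.
The two reflections differ by half a wavelength.
So the condition for destructive reflection is 2 n t = m λ.
Minimum nonzero at m = 1: t = λ / (2 n) = 614 / (2 × 1.4) = 219 nm.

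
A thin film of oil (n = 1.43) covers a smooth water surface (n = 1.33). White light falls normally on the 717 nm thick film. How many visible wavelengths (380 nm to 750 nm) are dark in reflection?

3

Ray reflecting at the top interface goes from n = 1.0 toward n = 1.43: a half-wave phase shift.
At the lower boundary (n = 1.43 to n = 1.33) the reflected ray undergoes no phase shift.
Exactly one π shift → a net half-wave offset.
With one net inversion, destructive interference in reflection requires 2 n t = m λ.
λ = 2 n t / m = 2051 / m nm.
m=2: 1025 nm (IR); m=3: 684 nm (visible); m=4: 513 nm (visible); m=5: 410 nm (visible); m=6: 342 nm (UV).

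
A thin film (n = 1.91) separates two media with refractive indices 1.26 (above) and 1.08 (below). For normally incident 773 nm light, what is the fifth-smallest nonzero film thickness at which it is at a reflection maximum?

911 nm

Top surface (1.26 → 1.91): reflection off a higher-index medium gives a half-wave phase shift.
At the lower boundary (n = 1.91 to n = 1.08) the reflected ray undergoes no phase shift.
Exactly one π shift → a net half-wave offset.
So the condition for constructive reflection is 2 n t = (m + ½) λ.
The fifth-smallest nonzero thickness corresponds to m = 4: t = (m + ½) λ / (2 n) = 4.50 × 773 / (2 × 1.91) = 911 nm.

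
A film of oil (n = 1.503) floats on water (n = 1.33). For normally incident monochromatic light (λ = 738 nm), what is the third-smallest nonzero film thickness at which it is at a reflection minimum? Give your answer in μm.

Ray reflecting at the top interface goes from n = 1.0 toward n = 1.503: a half-wave phase shift.
At the lower boundary (n = 1.503 to n = 1.33) the reflected ray undergoes no phase shift.
Exactly one π shift → a net half-wave offset.
So the condition for destructive reflection is 2 n t = m λ.
The third-smallest nonzero thickness corresponds to m = 3: t = m λ / (2 n) = 3.00 × 738 / (2 × 1.503) = 737 nm.

0.737 μm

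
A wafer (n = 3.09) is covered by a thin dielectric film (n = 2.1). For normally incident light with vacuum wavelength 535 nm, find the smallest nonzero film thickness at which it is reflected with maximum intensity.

127 nm

At the upper boundary (n = 1.0 to n = 2.1) the reflected ray undergoes a half-wave phase shift.
Ray reflecting at the bottom interface goes from n = 2.1 toward n = 3.09: a half-wave phase shift.
The two reflections carry the same phase change, so no net offset.
So the condition for constructive reflection is 2 n t = m λ.
Minimum nonzero at m = 1: t = λ / (2 n) = 535 / (2 × 2.1) = 127 nm.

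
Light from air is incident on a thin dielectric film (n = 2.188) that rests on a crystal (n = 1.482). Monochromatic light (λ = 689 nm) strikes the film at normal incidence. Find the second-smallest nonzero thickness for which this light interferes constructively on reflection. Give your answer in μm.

At the upper boundary (n = 1.0 to n = 2.188) the reflected ray undergoes a half-wave phase shift.
Ray reflecting at the bottom interface goes from n = 2.188 toward n = 1.482: no phase shift.
Exactly one π shift → a net half-wave offset.
For strong reflection here: 2 n t = (m + ½) λ.
The second-smallest nonzero thickness corresponds to m = 1: t = (m + ½) λ / (2 n) = 1.50 × 689 / (2 × 2.188) = 236 nm.

0.236 μm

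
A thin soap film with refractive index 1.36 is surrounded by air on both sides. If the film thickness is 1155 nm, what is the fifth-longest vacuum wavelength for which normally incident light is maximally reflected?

At the upper boundary (n = 1.0 to n = 1.36) the reflected ray undergoes a half-wave phase shift.
Ray reflecting at the bottom interface goes from n = 1.36 toward n = 1.0: no phase shift.
Exactly one π shift → a net half-wave offset.
For maximum reflection here: 2 n t = (m + ½) λ.
λ = 2 n t / (m + ½). The fifth-longest wavelength is m = 4: λ = 2 × 1.36 × 1155 / 4.50 = 698 nm.

698 nm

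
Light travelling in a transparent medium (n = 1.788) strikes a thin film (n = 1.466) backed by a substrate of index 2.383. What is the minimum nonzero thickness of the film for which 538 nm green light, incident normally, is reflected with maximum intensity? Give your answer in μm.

0.0917 μm

At the upper boundary (n = 1.788 to n = 1.466) the reflected ray undergoes no phase shift.
Bottom surface (1.466 → 2.383): reflection off a higher-index medium gives a half-wave phase shift.
Net: one phase inversion between the two reflected rays.
For maximum reflection here: 2 n t = (m + ½) λ.
Minimum at m = 0: t = λ / (4 n) = 538 / (4 × 1.466) = 91.7 nm.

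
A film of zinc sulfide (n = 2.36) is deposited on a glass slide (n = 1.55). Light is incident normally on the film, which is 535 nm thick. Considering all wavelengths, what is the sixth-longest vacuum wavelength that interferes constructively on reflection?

Top surface (1.0 → 2.36): reflection off a higher-index medium gives a half-wave phase shift.
Ray reflecting at the bottom interface goes from n = 2.36 toward n = 1.55: no phase shift.
Exactly one π shift → a net half-wave offset.
With one net inversion, constructive interference in reflection requires 2 n t = (m + ½) λ.
λ = 2 n t / (m + ½). The sixth-longest wavelength is m = 5: λ = 2 × 2.36 × 535 / 5.50 = 459 nm.

459 nm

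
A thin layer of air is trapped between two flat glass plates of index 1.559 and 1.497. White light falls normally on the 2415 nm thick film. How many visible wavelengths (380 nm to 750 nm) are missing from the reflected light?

Top surface (1.559 → 1.0): reflection off a lower-index medium gives no phase shift.
At the lower boundary (n = 1.0 to n = 1.497) the reflected ray undergoes a half-wave phase shift.
The two reflections differ by half a wavelength.
For dark reflection here: 2 n t = m λ.
λ = 2 n t / m = 4830 / m nm.
m=6: 805 nm (IR); m=7: 690 nm (visible); m=8: 604 nm (visible); m=9: 537 nm (visible); m=10: 483 nm (visible); m=11: 439 nm (visible); m=12: 403 nm (visible); m=13: 372 nm (UV).

6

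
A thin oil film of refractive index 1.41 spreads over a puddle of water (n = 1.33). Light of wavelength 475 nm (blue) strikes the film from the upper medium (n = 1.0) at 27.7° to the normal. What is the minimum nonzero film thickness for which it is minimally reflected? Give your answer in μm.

Top surface (1.0 → 1.41): reflection off a higher-index medium gives a half-wave phase shift.
At the lower boundary (n = 1.41 to n = 1.33) the reflected ray undergoes no phase shift.
Exactly one π shift → a net half-wave offset.
For dark reflection here: 2 n t cos θ_r = m λ.
Snell's law: 1.0 sin 27.7° = 1.41 sin θ_r → sin θ_r = 0.330, cos θ_r = 0.944.
Minimum nonzero at m = 1: t = λ / (2 n cos θ_r) = 475 / (2 × 1.41 × 0.944) = 178 nm.

0.178 μm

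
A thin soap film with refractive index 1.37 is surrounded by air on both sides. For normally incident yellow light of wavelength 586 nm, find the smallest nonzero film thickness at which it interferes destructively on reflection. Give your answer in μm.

At the upper boundary (n = 1.0 to n = 1.37) the reflected ray undergoes a half-wave phase shift.
At the lower boundary (n = 1.37 to n = 1.0) the reflected ray undergoes no phase shift.
Net: one phase inversion between the two reflected rays.
So the condition for destructive reflection is 2 n t = m λ.
Minimum nonzero at m = 1: t = λ / (2 n) = 586 / (2 × 1.37) = 214 nm.

0.214 μm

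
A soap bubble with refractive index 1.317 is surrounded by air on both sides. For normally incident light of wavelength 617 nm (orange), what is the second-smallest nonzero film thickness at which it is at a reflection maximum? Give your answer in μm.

Top surface (1.0 → 1.317): reflection off a higher-index medium gives a half-wave phase shift.
Bottom surface (1.317 → 1.0): reflection off a lower-index medium gives no phase shift.
Exactly one π shift → a net half-wave offset.
So the condition for constructive reflection is 2 n t = (m + ½) λ.
The second-smallest nonzero thickness corresponds to m = 1: t = (m + ½) λ / (2 n) = 1.50 × 617 / (2 × 1.317) = 351 nm.

0.351 μm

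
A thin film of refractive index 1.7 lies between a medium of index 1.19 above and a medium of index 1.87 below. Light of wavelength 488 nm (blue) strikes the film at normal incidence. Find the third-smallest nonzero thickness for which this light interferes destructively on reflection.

359 nm

At the upper boundary (n = 1.19 to n = 1.7) the reflected ray undergoes a half-wave phase shift.
Ray reflecting at the bottom interface goes from n = 1.7 toward n = 1.87: a half-wave phase shift.
Net: no relative phase inversion (both shifts match).
With no net inversion, destructive interference in reflection requires 2 n t = (m + ½) λ.
The third-smallest nonzero thickness corresponds to m = 2: t = (m + ½) λ / (2 n) = 2.50 × 488 / (2 × 1.7) = 359 nm.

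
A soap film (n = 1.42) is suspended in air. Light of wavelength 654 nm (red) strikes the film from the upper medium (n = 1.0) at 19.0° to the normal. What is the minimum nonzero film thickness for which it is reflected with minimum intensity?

At the upper boundary (n = 1.0 to n = 1.42) the reflected ray undergoes a half-wave phase shift.
At the lower boundary (n = 1.42 to n = 1.0) the reflected ray undergoes no phase shift.
Exactly one π shift → a net half-wave offset.
With one net inversion, destructive interference in reflection requires 2 n t cos θ_r = m λ.
Snell's law: 1.0 sin 19.0° = 1.42 sin θ_r → sin θ_r = 0.229, cos θ_r = 0.973.
Minimum nonzero at m = 1: t = λ / (2 n cos θ_r) = 654 / (2 × 1.42 × 0.973) = 237 nm.

237 nm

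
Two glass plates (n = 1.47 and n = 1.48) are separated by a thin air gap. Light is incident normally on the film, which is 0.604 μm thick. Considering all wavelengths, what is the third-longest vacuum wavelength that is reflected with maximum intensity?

483 nm

Top surface (1.47 → 1.0): reflection off a lower-index medium gives no phase shift.
At the lower boundary (n = 1.0 to n = 1.48) the reflected ray undergoes a half-wave phase shift.
Exactly one π shift → a net half-wave offset.
With one net inversion, constructive interference in reflection requires 2 n t = (m + ½) λ.
λ = 2 n t / (m + ½). The third-longest wavelength is m = 2: λ = 2 × 1.0 × 604 / 2.50 = 483 nm.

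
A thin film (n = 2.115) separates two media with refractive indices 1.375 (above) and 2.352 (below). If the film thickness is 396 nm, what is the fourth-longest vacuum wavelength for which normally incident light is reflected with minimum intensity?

479 nm

At the upper boundary (n = 1.375 to n = 2.115) the reflected ray undergoes a half-wave phase shift.
Ray reflecting at the bottom interface goes from n = 2.115 toward n = 2.352: a half-wave phase shift.
Zero or two π shifts → no net half-wave offset.
For dark reflection here: 2 n t = (m + ½) λ.
λ = 2 n t / (m + ½). The fourth-longest wavelength is m = 3: λ = 2 × 2.115 × 396 / 3.50 = 479 nm.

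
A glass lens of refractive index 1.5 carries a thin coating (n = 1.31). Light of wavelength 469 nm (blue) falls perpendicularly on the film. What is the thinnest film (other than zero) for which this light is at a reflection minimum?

At the upper boundary (n = 1.0 to n = 1.31) the reflected ray undergoes a half-wave phase shift.
Bottom surface (1.31 → 1.5): reflection off a higher-index medium gives a half-wave phase shift.
Zero or two π shifts → no net half-wave offset.
For minimum reflection here: 2 n t = (m + ½) λ.
Minimum at m = 0: t = λ / (4 n) = 469 / (4 × 1.31) = 89.5 nm.

89.5 nm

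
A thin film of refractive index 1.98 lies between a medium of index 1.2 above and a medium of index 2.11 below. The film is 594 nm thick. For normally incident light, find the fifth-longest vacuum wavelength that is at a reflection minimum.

523 nm

Top surface (1.2 → 1.98): reflection off a higher-index medium gives a half-wave phase shift.
Ray reflecting at the bottom interface goes from n = 1.98 toward n = 2.11: a half-wave phase shift.
The two reflections carry the same phase change, so no net offset.
With no net inversion, destructive interference in reflection requires 2 n t = (m + ½) λ.
λ = 2 n t / (m + ½). The fifth-longest wavelength is m = 4: λ = 2 × 1.98 × 594 / 4.50 = 523 nm.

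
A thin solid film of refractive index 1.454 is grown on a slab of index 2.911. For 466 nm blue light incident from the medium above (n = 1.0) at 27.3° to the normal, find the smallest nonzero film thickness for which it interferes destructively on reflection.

Top surface (1.0 → 1.454): reflection off a higher-index medium gives a half-wave phase shift.
Ray reflecting at the bottom interface goes from n = 1.454 toward n = 2.911: a half-wave phase shift.
The two reflections carry the same phase change, so no net offset.
So the condition for destructive reflection is 2 n t cos θ_r = (m + ½) λ.
Snell's law: 1.0 sin 27.3° = 1.454 sin θ_r → sin θ_r = 0.315, cos θ_r = 0.949.
Minimum at m = 0: t = λ / (4 n cos θ_r) = 466 / (4 × 1.454 × 0.949) = 84.4 nm.

84.4 nm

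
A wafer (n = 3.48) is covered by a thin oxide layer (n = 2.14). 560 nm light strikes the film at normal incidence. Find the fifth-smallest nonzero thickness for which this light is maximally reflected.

Top surface (1.0 → 2.14): reflection off a higher-index medium gives a half-wave phase shift.
Bottom surface (2.14 → 3.48): reflection off a higher-index medium gives a half-wave phase shift.
The two reflections carry the same phase change, so no net offset.
So the condition for constructive reflection is 2 n t = m λ.
The fifth-smallest nonzero thickness corresponds to m = 5: t = m λ / (2 n) = 5.00 × 560 / (2 × 2.14) = 654 nm.

654 nm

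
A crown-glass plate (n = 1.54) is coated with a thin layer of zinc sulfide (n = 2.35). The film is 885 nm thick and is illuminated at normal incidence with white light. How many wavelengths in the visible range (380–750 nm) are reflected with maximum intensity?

5

At the upper boundary (n = 1.0 to n = 2.35) the reflected ray undergoes a half-wave phase shift.
Ray reflecting at the bottom interface goes from n = 2.35 toward n = 1.54: no phase shift.
The two reflections differ by half a wavelength.
So the condition for constructive reflection is 2 n t = (m + ½) λ.
λ = 2 n t / (m + ½) = 4160 / (m + ½) nm.
m=5: 756 nm (IR); m=6: 640 nm (visible); m=7: 555 nm (visible); m=8: 489 nm (visible); m=9: 438 nm (visible); m=10: 396 nm (visible); m=11: 362 nm (UV).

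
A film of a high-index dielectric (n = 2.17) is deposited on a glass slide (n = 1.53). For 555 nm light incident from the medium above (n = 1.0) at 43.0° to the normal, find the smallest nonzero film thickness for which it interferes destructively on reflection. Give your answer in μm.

Ray reflecting at the top interface goes from n = 1.0 toward n = 2.17: a half-wave phase shift.
Bottom surface (2.17 → 1.53): reflection off a lower-index medium gives no phase shift.
Exactly one π shift → a net half-wave offset.
With one net inversion, destructive interference in reflection requires 2 n t cos θ_r = m λ.
Snell's law: 1.0 sin 43.0° = 2.17 sin θ_r → sin θ_r = 0.314, cos θ_r = 0.949.
Minimum nonzero at m = 1: t = λ / (2 n cos θ_r) = 555 / (2 × 2.17 × 0.949) = 135 nm.

0.135 μm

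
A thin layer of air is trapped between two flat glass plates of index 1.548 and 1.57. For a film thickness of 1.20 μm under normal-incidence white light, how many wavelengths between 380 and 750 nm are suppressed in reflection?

Ray reflecting at the top interface goes from n = 1.548 toward n = 1.0: no phase shift.
Bottom surface (1.0 → 1.57): reflection off a higher-index medium gives a half-wave phase shift.
Exactly one π shift → a net half-wave offset.
So the condition for destructive reflection is 2 n t = m λ.
λ = 2 n t / m = 2400 / m nm.
m=3: 800 nm (IR); m=4: 600 nm (visible); m=5: 480 nm (visible); m=6: 400 nm (visible); m=7: 343 nm (UV).

3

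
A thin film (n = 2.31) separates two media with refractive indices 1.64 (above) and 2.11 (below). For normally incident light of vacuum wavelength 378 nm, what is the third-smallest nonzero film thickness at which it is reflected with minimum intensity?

Top surface (1.64 → 2.31): reflection off a higher-index medium gives a half-wave phase shift.
Ray reflecting at the bottom interface goes from n = 2.31 toward n = 2.11: no phase shift.
Net: one phase inversion between the two reflected rays.
With one net inversion, destructive interference in reflection requires 2 n t = m λ.
The third-smallest nonzero thickness corresponds to m = 3: t = m λ / (2 n) = 3.00 × 378 / (2 × 2.31) = 245 nm.

245 nm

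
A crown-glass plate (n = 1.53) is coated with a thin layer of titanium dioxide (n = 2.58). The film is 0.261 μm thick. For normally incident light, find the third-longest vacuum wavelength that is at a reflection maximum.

At the upper boundary (n = 1.0 to n = 2.58) the reflected ray undergoes a half-wave phase shift.
Ray reflecting at the bottom interface goes from n = 2.58 toward n = 1.53: no phase shift.
Exactly one π shift → a net half-wave offset.
For bright reflection here: 2 n t = (m + ½) λ.
λ = 2 n t / (m + ½). The third-longest wavelength is m = 2: λ = 2 × 2.58 × 261 / 2.50 = 539 nm.

539 nm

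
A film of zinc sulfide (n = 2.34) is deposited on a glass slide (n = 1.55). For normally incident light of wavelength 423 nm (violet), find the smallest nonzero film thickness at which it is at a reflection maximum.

At the upper boundary (n = 1.0 to n = 2.34) the reflected ray undergoes a half-wave phase shift.
Ray reflecting at the bottom interface goes from n = 2.34 toward n = 1.55: no phase shift.
Exactly one π shift → a net half-wave offset.
So the condition for constructive reflection is 2 n t = (m + ½) λ.
Minimum at m = 0: t = λ / (4 n) = 423 / (4 × 2.34) = 45.2 nm.

45.2 nm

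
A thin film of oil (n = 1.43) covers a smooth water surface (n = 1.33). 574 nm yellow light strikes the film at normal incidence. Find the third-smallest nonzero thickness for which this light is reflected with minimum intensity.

Top surface (1.0 → 1.43): reflection off a higher-index medium gives a half-wave phase shift.
Bottom surface (1.43 → 1.33): reflection off a lower-index medium gives no phase shift.
Net: one phase inversion between the two reflected rays.
For dark reflection here: 2 n t = m λ.
The third-smallest nonzero thickness corresponds to m = 3: t = m λ / (2 n) = 3.00 × 574 / (2 × 1.43) = 602 nm.

602 nm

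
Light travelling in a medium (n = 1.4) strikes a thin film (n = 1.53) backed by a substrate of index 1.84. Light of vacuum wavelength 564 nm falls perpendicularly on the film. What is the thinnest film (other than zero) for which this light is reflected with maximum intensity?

Ray reflecting at the top interface goes from n = 1.4 toward n = 1.53: a half-wave phase shift.
Bottom surface (1.53 → 1.84): reflection off a higher-index medium gives a half-wave phase shift.
Net: no relative phase inversion (both shifts match).
So the condition for constructive reflection is 2 n t = m λ.
Minimum nonzero at m = 1: t = λ / (2 n) = 564 / (2 × 1.53) = 184 nm.

184 nm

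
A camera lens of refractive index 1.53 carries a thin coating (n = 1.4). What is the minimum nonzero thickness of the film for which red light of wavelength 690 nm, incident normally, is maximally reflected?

At the upper boundary (n = 1.0 to n = 1.4) the reflected ray undergoes a half-wave phase shift.
Ray reflecting at the bottom interface goes from n = 1.4 toward n = 1.53: a half-wave phase shift.
Zero or two π shifts → no net half-wave offset.
So the condition for constructive reflection is 2 n t = m λ.
Minimum nonzero at m = 1: t = λ / (2 n) = 690 / (2 × 1.4) = 246 nm.

246 nm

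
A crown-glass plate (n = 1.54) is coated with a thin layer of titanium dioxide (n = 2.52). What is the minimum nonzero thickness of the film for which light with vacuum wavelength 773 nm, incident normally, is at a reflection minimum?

Ray reflecting at the top interface goes from n = 1.0 toward n = 2.52: a half-wave phase shift.
At the lower boundary (n = 2.52 to n = 1.54) the reflected ray undergoes no phase shift.
Exactly one π shift → a net half-wave offset.
With one net inversion, destructive interference in reflection requires 2 n t = m λ.
Minimum nonzero at m = 1: t = λ / (2 n) = 773 / (2 × 2.52) = 153 nm.

153 nm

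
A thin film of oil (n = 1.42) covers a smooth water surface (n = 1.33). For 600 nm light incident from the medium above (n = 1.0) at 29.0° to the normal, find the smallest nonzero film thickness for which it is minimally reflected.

225 nm

At the upper boundary (n = 1.0 to n = 1.42) the reflected ray undergoes a half-wave phase shift.
Ray reflecting at the bottom interface goes from n = 1.42 toward n = 1.33: no phase shift.
Exactly one π shift → a net half-wave offset.
So the condition for destructive reflection is 2 n t cos θ_r = m λ.
Snell's law: 1.0 sin 29.0° = 1.42 sin θ_r → sin θ_r = 0.341, cos θ_r = 0.940.
Minimum nonzero at m = 1: t = λ / (2 n cos θ_r) = 600 / (2 × 1.42 × 0.940) = 225 nm.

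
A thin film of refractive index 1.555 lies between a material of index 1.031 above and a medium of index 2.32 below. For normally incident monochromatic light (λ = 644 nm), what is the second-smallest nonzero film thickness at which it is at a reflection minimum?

At the upper boundary (n = 1.031 to n = 1.555) the reflected ray undergoes a half-wave phase shift.
Ray reflecting at the bottom interface goes from n = 1.555 toward n = 2.32: a half-wave phase shift.
Net: no relative phase inversion (both shifts match).
For dark reflection here: 2 n t = (m + ½) λ.
The second-smallest nonzero thickness corresponds to m = 1: t = (m + ½) λ / (2 n) = 1.50 × 644 / (2 × 1.555) = 311 nm.

311 nm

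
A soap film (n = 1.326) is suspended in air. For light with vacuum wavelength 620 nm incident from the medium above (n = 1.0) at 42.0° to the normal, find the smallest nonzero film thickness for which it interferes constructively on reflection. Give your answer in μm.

At the upper boundary (n = 1.0 to n = 1.326) the reflected ray undergoes a half-wave phase shift.
Bottom surface (1.326 → 1.0): reflection off a lower-index medium gives no phase shift.
Exactly one π shift → a net half-wave offset.
So the condition for constructive reflection is 2 n t cos θ_r = (m + ½) λ.
Snell's law: 1.0 sin 42.0° = 1.326 sin θ_r → sin θ_r = 0.505, cos θ_r = 0.863.
Minimum at m = 0: t = λ / (4 n cos θ_r) = 620 / (4 × 1.326 × 0.863) = 135 nm.

0.135 μm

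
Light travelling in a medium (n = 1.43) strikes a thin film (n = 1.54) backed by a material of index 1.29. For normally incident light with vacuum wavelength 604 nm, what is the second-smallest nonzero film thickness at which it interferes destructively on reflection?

Top surface (1.43 → 1.54): reflection off a higher-index medium gives a half-wave phase shift.
Ray reflecting at the bottom interface goes from n = 1.54 toward n = 1.29: no phase shift.
Exactly one π shift → a net half-wave offset.
For dark reflection here: 2 n t = m λ.
The second-smallest nonzero thickness corresponds to m = 2: t = m λ / (2 n) = 2.00 × 604 / (2 × 1.54) = 392 nm.

392 nm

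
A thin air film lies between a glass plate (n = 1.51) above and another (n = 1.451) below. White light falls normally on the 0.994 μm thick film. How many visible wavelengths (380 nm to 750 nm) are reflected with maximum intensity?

2

Top surface (1.51 → 1.0): reflection off a lower-index medium gives no phase shift.
Bottom surface (1.0 → 1.451): reflection off a higher-index medium gives a half-wave phase shift.
Net: one phase inversion between the two reflected rays.
So the condition for constructive reflection is 2 n t = (m + ½) λ.
λ = 2 n t / (m + ½) = 1988 / (m + ½) nm.
m=2: 795 nm (IR); m=3: 568 nm (visible); m=4: 442 nm (visible); m=5: 361 nm (UV).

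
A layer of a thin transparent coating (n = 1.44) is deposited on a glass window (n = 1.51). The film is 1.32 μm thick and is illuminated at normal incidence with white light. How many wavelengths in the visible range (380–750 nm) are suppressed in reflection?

At the upper boundary (n = 1.0 to n = 1.44) the reflected ray undergoes a half-wave phase shift.
Bottom surface (1.44 → 1.51): reflection off a higher-index medium gives a half-wave phase shift.
Zero or two π shifts → no net half-wave offset.
For weak reflection here: 2 n t = (m + ½) λ.
λ = 2 n t / (m + ½) = 3802 / (m + ½) nm.
m=4: 845 nm (IR); m=5: 691 nm (visible); m=6: 585 nm (visible); m=7: 507 nm (visible); m=8: 447 nm (visible); m=9: 400 nm (visible); m=10: 362 nm (UV).

5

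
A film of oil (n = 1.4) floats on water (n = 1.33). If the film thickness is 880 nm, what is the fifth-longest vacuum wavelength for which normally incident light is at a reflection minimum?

493 nm

At the upper boundary (n = 1.0 to n = 1.4) the reflected ray undergoes a half-wave phase shift.
Bottom surface (1.4 → 1.33): reflection off a lower-index medium gives no phase shift.
Exactly one π shift → a net half-wave offset.
For weak reflection here: 2 n t = m λ.
λ = 2 n t / m. The fifth-longest wavelength is m = 5: λ = 2 × 1.4 × 880 / 5.00 = 493 nm.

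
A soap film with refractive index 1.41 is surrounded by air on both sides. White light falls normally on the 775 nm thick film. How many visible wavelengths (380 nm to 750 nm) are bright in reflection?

3

Ray reflecting at the top interface goes from n = 1.0 toward n = 1.41: a half-wave phase shift.
At the lower boundary (n = 1.41 to n = 1.0) the reflected ray undergoes no phase shift.
Net: one phase inversion between the two reflected rays.
For maximum reflection here: 2 n t = (m + ½) λ.
λ = 2 n t / (m + ½) = 2186 / (m + ½) nm.
m=2: 874 nm (IR); m=3: 624 nm (visible); m=4: 486 nm (visible); m=5: 397 nm (visible); m=6: 336 nm (UV).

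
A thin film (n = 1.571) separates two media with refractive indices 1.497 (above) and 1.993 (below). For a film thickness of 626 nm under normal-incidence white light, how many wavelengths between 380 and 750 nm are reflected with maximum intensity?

Top surface (1.497 → 1.571): reflection off a higher-index medium gives a half-wave phase shift.
Bottom surface (1.571 → 1.993): reflection off a higher-index medium gives a half-wave phase shift.
Zero or two π shifts → no net half-wave offset.
So the condition for constructive reflection is 2 n t = m λ.
λ = 2 n t / m = 1967 / m nm.
m=2: 983 nm (IR); m=3: 656 nm (visible); m=4: 492 nm (visible); m=5: 393 nm (visible); m=6: 328 nm (UV).

3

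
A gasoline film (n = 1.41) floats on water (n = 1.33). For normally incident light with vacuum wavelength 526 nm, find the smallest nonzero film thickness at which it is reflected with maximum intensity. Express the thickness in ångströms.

Top surface (1.0 → 1.41): reflection off a higher-index medium gives a half-wave phase shift.
Ray reflecting at the bottom interface goes from n = 1.41 toward n = 1.33: no phase shift.
Net: one phase inversion between the two reflected rays.
So the condition for constructive reflection is 2 n t = (m + ½) λ.
Minimum at m = 0: t = λ / (4 n) = 526 / (4 × 1.41) = 93.3 nm.

933 Å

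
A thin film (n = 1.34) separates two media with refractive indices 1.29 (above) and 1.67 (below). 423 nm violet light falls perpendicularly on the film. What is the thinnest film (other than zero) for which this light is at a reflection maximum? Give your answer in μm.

0.158 μm

At the upper boundary (n = 1.29 to n = 1.34) the reflected ray undergoes a half-wave phase shift.
Ray reflecting at the bottom interface goes from n = 1.34 toward n = 1.67: a half-wave phase shift.
The two reflections carry the same phase change, so no net offset.
For maximum reflection here: 2 n t = m λ.
Minimum nonzero at m = 1: t = λ / (2 n) = 423 / (2 × 1.34) = 158 nm.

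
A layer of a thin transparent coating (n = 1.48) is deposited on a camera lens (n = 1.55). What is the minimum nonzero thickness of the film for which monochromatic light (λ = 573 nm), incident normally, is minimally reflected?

At the upper boundary (n = 1.0 to n = 1.48) the reflected ray undergoes a half-wave phase shift.
Ray reflecting at the bottom interface goes from n = 1.48 toward n = 1.55: a half-wave phase shift.
The two reflections carry the same phase change, so no net offset.
For dark reflection here: 2 n t = (m + ½) λ.
Minimum at m = 0: t = λ / (4 n) = 573 / (4 × 1.48) = 96.8 nm.

96.8 nm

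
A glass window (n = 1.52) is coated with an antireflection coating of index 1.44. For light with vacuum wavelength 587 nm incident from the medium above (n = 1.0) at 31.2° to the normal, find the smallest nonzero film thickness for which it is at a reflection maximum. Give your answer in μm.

Top surface (1.0 → 1.44): reflection off a higher-index medium gives a half-wave phase shift.
At the lower boundary (n = 1.44 to n = 1.52) the reflected ray undergoes a half-wave phase shift.
Net: no relative phase inversion (both shifts match).
With no net inversion, constructive interference in reflection requires 2 n t cos θ_r = m λ.
Snell's law: 1.0 sin 31.2° = 1.44 sin θ_r → sin θ_r = 0.360, cos θ_r = 0.933.
Minimum nonzero at m = 1: t = λ / (2 n cos θ_r) = 587 / (2 × 1.44 × 0.933) = 218 nm.

0.218 μm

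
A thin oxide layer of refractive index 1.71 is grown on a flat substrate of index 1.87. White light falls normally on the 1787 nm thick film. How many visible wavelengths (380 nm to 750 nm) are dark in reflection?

At the upper boundary (n = 1.0 to n = 1.71) the reflected ray undergoes a half-wave phase shift.
At the lower boundary (n = 1.71 to n = 1.87) the reflected ray undergoes a half-wave phase shift.
Zero or two π shifts → no net half-wave offset.
So the condition for destructive reflection is 2 n t = (m + ½) λ.
λ = 2 n t / (m + ½) = 6112 / (m + ½) nm.
m=7: 815 nm (IR); m=8: 719 nm (visible); m=9: 643 nm (visible); m=10: 582 nm (visible); m=11: 531 nm (visible); m=12: 489 nm (visible); m=13: 453 nm (visible); m=14: 421 nm (visible); m=15: 394 nm (visible); m=16: 370 nm (UV).

8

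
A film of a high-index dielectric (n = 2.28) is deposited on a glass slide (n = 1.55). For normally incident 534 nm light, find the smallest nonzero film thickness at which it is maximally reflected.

At the upper boundary (n = 1.0 to n = 2.28) the reflected ray undergoes a half-wave phase shift.
Bottom surface (2.28 → 1.55): reflection off a lower-index medium gives no phase shift.
Net: one phase inversion between the two reflected rays.
With one net inversion, constructive interference in reflection requires 2 n t = (m + ½) λ.
Minimum at m = 0: t = λ / (4 n) = 534 / (4 × 2.28) = 58.6 nm.

58.6 nm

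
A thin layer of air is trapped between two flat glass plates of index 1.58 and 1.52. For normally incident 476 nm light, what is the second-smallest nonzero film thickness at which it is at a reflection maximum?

357 nm

At the upper boundary (n = 1.58 to n = 1.0) the reflected ray undergoes no phase shift.
Ray reflecting at the bottom interface goes from n = 1.0 toward n = 1.52: a half-wave phase shift.
Net: one phase inversion between the two reflected rays.
For maximum reflection here: 2 n t = (m + ½) λ.
The second-smallest nonzero thickness corresponds to m = 1: t = (m + ½) λ / (2 n) = 1.50 × 476 / (2 × 1.0) = 357 nm.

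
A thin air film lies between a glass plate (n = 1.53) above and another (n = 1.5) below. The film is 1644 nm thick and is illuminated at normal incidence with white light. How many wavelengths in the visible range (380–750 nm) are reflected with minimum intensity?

Top surface (1.53 → 1.0): reflection off a lower-index medium gives no phase shift.
Bottom surface (1.0 → 1.5): reflection off a higher-index medium gives a half-wave phase shift.
Exactly one π shift → a net half-wave offset.
With one net inversion, destructive interference in reflection requires 2 n t = m λ.
λ = 2 n t / m = 3288 / m nm.
m=4: 822 nm (IR); m=5: 658 nm (visible); m=6: 548 nm (visible); m=7: 470 nm (visible); m=8: 411 nm (visible); m=9: 365 nm (UV).

4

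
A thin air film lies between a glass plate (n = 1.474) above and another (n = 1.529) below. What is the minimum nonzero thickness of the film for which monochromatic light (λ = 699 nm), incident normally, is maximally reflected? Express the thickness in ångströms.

1748 Å

At the upper boundary (n = 1.474 to n = 1.0) the reflected ray undergoes no phase shift.
At the lower boundary (n = 1.0 to n = 1.529) the reflected ray undergoes a half-wave phase shift.
Exactly one π shift → a net half-wave offset.
For strong reflection here: 2 n t = (m + ½) λ.
Minimum at m = 0: t = λ / (4 n) = 699 / (4 × 1.0) = 175 nm.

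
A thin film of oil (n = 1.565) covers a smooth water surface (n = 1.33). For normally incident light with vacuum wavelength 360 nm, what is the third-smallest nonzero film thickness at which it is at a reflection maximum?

288 nm

Ray reflecting at the top interface goes from n = 1.0 toward n = 1.565: a half-wave phase shift.
At the lower boundary (n = 1.565 to n = 1.33) the reflected ray undergoes no phase shift.
Net: one phase inversion between the two reflected rays.
For bright reflection here: 2 n t = (m + ½) λ.
The third-smallest nonzero thickness corresponds to m = 2: t = (m + ½) λ / (2 n) = 2.50 × 360 / (2 × 1.565) = 288 nm.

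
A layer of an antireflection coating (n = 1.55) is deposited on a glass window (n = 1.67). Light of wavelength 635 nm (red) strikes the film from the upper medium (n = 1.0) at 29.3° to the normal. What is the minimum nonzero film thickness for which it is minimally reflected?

108 nm

Top surface (1.0 → 1.55): reflection off a higher-index medium gives a half-wave phase shift.
At the lower boundary (n = 1.55 to n = 1.67) the reflected ray undergoes a half-wave phase shift.
Zero or two π shifts → no net half-wave offset.
So the condition for destructive reflection is 2 n t cos θ_r = (m + ½) λ.
Snell's law: 1.0 sin 29.3° = 1.55 sin θ_r → sin θ_r = 0.316, cos θ_r = 0.949.
Minimum at m = 0: t = λ / (4 n cos θ_r) = 635 / (4 × 1.55 × 0.949) = 108 nm.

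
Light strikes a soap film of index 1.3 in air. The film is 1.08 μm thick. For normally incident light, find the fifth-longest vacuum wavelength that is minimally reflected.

Ray reflecting at the top interface goes from n = 1.0 toward n = 1.3: a half-wave phase shift.
Bottom surface (1.3 → 1.0): reflection off a lower-index medium gives no phase shift.
Net: one phase inversion between the two reflected rays.
For minimum reflection here: 2 n t = m λ.
λ = 2 n t / m. The fifth-longest wavelength is m = 5: λ = 2 × 1.3 × 1080 / 5.00 = 562 nm.

562 nm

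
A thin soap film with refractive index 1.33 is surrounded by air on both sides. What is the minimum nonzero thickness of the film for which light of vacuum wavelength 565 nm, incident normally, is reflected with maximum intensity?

106 nm

At the upper boundary (n = 1.0 to n = 1.33) the reflected ray undergoes a half-wave phase shift.
At the lower boundary (n = 1.33 to n = 1.0) the reflected ray undergoes no phase shift.
The two reflections differ by half a wavelength.
So the condition for constructive reflection is 2 n t = (m + ½) λ.
Minimum at m = 0: t = λ / (4 n) = 565 / (4 × 1.33) = 106 nm.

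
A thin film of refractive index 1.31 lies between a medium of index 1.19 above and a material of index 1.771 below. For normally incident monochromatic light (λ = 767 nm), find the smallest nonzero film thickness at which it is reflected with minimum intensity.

At the upper boundary (n = 1.19 to n = 1.31) the reflected ray undergoes a half-wave phase shift.
At the lower boundary (n = 1.31 to n = 1.771) the reflected ray undergoes a half-wave phase shift.
Net: no relative phase inversion (both shifts match).
For weak reflection here: 2 n t = (m + ½) λ.
Minimum at m = 0: t = λ / (4 n) = 767 / (4 × 1.31) = 146 nm.

146 nm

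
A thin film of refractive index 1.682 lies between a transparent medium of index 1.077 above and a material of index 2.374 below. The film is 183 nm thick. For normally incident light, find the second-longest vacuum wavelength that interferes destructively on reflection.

410 nm

Top surface (1.077 → 1.682): reflection off a higher-index medium gives a half-wave phase shift.
Bottom surface (1.682 → 2.374): reflection off a higher-index medium gives a half-wave phase shift.
Zero or two π shifts → no net half-wave offset.
So the condition for destructive reflection is 2 n t = (m + ½) λ.
λ = 2 n t / (m + ½). The second-longest wavelength is m = 1: λ = 2 × 1.682 × 183 / 1.50 = 410 nm.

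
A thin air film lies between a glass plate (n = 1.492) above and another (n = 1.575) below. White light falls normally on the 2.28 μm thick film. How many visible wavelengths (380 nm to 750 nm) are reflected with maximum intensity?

Ray reflecting at the top interface goes from n = 1.492 toward n = 1.0: no phase shift.
Ray reflecting at the bottom interface goes from n = 1.0 toward n = 1.575: a half-wave phase shift.
Net: one phase inversion between the two reflected rays.
For strong reflection here: 2 n t = (m + ½) λ.
λ = 2 n t / (m + ½) = 4560 / (m + ½) nm.
m=5: 829 nm (IR); m=6: 702 nm (visible); m=7: 608 nm (visible); m=8: 536 nm (visible); m=9: 480 nm (visible); m=10: 434 nm (visible); m=11: 397 nm (visible); m=12: 365 nm (UV).

6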